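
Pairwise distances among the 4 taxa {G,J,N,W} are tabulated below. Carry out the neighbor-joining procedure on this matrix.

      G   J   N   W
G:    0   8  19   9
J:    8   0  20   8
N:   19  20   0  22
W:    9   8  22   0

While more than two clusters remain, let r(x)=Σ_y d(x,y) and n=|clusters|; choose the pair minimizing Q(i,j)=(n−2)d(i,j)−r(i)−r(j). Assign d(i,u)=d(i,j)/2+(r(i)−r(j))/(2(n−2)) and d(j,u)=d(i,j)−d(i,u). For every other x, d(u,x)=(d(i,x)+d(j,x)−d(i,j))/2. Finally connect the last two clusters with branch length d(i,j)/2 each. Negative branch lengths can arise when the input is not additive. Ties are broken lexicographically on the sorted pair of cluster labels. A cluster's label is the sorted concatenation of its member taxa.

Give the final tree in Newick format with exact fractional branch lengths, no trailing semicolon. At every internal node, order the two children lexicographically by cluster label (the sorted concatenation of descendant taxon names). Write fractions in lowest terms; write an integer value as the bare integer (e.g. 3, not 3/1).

(((G:13/4,N:63/4):5/4,J:13/4):19/8,W:19/8)

1. join G+N (d=19, Q=-59) ⇒ GN; edges |G|=13/4, |N|=63/4
  updated: d(GN,J)=9/2, d(GN,W)=6
2. join GN+J (d=9/2, Q=-37/2) ⇒ GJN; edges |GN|=5/4, |J|=13/4
  updated: d(GJN,W)=19/4
3. join GJN+W (d=19/4) ⇒ GJNW; edges |GJN|=19/8, |W|=19/8
final tree: (((G:13/4,N:63/4):5/4,J:13/4):19/8,W:19/8)
total length: 113/4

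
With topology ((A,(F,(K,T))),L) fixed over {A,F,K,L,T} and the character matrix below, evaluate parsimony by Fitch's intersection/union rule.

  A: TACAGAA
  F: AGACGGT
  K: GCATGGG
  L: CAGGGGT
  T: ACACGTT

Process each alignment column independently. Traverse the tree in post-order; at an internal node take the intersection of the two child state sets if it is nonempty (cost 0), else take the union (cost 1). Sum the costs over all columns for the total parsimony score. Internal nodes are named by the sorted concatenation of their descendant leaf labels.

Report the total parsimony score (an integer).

site 0, node KT: K={G} ∪ T={A} → {A,G} (+1)
site 0, node FKT: F={A} ∩ KT={A,G} → {A} (+0)
site 0, node AFKT: A={T} ∪ FKT={A} → {A,T} (+1)
site 0, node AFKLT: AFKT={A,T} ∪ L={C} → {A,C,T} (+1)
site 1, node KT: K={C} ∩ T={C} → {C} (+0)
site 1, node FKT: F={G} ∪ KT={C} → {C,G} (+1)
site 1, node AFKT: A={A} ∪ FKT={C,G} → {A,C,G} (+1)
site 1, node AFKLT: AFKT={A,C,G} ∩ L={A} → {A} (+0)
site 2, node KT: K={A} ∩ T={A} → {A} (+0)
site 2, node FKT: F={A} ∩ KT={A} → {A} (+0)
site 2, node AFKT: A={C} ∪ FKT={A} → {A,C} (+1)
site 2, node AFKLT: AFKT={A,C} ∪ L={G} → {A,C,G} (+1)
site 3, node KT: K={T} ∪ T={C} → {C,T} (+1)
site 3, node FKT: F={C} ∩ KT={C,T} → {C} (+0)
site 3, node AFKT: A={A} ∪ FKT={C} → {A,C} (+1)
site 3, node AFKLT: AFKT={A,C} ∪ L={G} → {A,C,G} (+1)
site 4, node KT: K={G} ∩ T={G} → {G} (+0)
site 4, node FKT: F={G} ∩ KT={G} → {G} (+0)
site 4, node AFKT: A={G} ∩ FKT={G} → {G} (+0)
site 4, node AFKLT: AFKT={G} ∩ L={G} → {G} (+0)
site 5, node KT: K={G} ∪ T={T} → {G,T} (+1)
site 5, node FKT: F={G} ∩ KT={G,T} → {G} (+0)
site 5, node AFKT: A={A} ∪ FKT={G} → {A,G} (+1)
site 5, node AFKLT: AFKT={A,G} ∩ L={G} → {G} (+0)
site 6, node KT: K={G} ∪ T={T} → {G,T} (+1)
site 6, node FKT: F={T} ∩ KT={G,T} → {T} (+0)
site 6, node AFKT: A={A} ∪ FKT={T} → {A,T} (+1)
site 6, node AFKLT: AFKT={A,T} ∩ L={T} → {T} (+0)
per-site changes: [3, 2, 2, 3, 0, 2, 2]; total = 14

14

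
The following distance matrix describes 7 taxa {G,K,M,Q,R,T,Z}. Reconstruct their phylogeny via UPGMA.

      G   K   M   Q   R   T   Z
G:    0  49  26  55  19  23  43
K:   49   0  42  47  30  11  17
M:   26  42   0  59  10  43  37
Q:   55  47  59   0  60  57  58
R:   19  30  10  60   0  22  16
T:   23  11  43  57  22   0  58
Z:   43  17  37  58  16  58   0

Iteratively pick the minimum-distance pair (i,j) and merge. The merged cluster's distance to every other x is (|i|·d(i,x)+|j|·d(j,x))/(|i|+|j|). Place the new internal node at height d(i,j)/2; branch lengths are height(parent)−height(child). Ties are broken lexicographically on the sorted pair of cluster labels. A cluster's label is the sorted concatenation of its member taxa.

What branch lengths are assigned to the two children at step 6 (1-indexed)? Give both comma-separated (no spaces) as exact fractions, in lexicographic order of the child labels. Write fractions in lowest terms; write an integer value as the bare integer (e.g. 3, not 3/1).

41/4,28

iteration 1: select M,R (d=10); attach at lengths (5, 5); label the merged cluster MR
  updated: d(G,MR)=45/2, d(K,MR)=36, d(MR,Q)=119/2, d(MR,T)=65/2, d(MR,Z)=53/2
iteration 2: select K,T (d=11); attach at lengths (11/2, 11/2); label the merged cluster KT
  updated: d(G,KT)=36, d(KT,MR)=137/4, d(KT,Q)=52, d(KT,Z)=75/2
iteration 3: select G,MR (d=45/2); attach at lengths (45/4, 25/4); label the merged cluster GMR
  updated: d(GMR,KT)=209/6, d(GMR,Q)=58, d(GMR,Z)=32
iteration 4: select GMR,Z (d=32); attach at lengths (19/4, 16); label the merged cluster GMRZ
  updated: d(GMRZ,KT)=71/2, d(GMRZ,Q)=58
iteration 5: select GMRZ,KT (d=71/2); attach at lengths (7/4, 49/4); label the merged cluster GKMRTZ
  updated: d(GKMRTZ,Q)=56
iteration 6: select GKMRTZ,Q (d=56); attach at lengths (41/4, 28); label the merged cluster GKMQRTZ
final tree: ((((G:45/4,(M:5,R:5):25/4):19/4,Z:16):7/4,(K:11/2,T:11/2):49/4):41/4,Q:28)
total length: 223/2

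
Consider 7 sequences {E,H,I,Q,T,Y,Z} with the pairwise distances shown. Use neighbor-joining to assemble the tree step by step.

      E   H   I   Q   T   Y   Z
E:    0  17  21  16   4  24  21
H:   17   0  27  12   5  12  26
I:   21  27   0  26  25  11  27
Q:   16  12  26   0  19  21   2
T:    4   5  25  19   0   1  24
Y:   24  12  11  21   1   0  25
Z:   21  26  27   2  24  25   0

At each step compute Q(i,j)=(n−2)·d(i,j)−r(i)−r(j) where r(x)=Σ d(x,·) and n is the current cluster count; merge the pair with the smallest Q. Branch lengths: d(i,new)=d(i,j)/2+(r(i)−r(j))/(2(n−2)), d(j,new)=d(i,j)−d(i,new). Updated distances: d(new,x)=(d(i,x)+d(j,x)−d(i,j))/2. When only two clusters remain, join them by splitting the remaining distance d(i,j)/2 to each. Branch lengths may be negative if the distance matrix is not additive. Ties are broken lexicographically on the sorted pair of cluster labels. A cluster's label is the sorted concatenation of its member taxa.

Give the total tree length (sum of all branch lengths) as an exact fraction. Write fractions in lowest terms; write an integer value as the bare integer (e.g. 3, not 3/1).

iteration 1: select Q,Z (d=2, Q=-211); attach at lengths (-19/10, 39/10); label the merged cluster QZ
  updated: d(E,QZ)=35/2, d(H,QZ)=18, d(I,QZ)=51/2, d(QZ,T)=41/2, d(QZ,Y)=22
iteration 2: select I,Y (d=11, Q=-271/2); attach at lengths (167/16, 9/16); label the merged cluster IY
  updated: d(E,IY)=17, d(H,IY)=14, d(IY,QZ)=73/4, d(IY,T)=15/2
iteration 3: select E,T (d=4, Q=-161/2); attach at lengths (61/12, -13/12); label the merged cluster ET
  updated: d(ET,H)=9, d(ET,IY)=41/4, d(ET,QZ)=17
iteration 4: select ET,H (d=9, Q=-237/4); attach at lengths (53/16, 91/16); label the merged cluster EHT
  updated: d(EHT,IY)=61/8, d(EHT,QZ)=13
iteration 5: select EHT,IY (d=61/8, Q=-311/8); attach at lengths (19/16, 103/16); label the merged cluster EHITY
  updated: d(EHITY,QZ)=189/16
iteration 6: select EHITY,QZ (d=189/16); attach at lengths (189/32, 189/32); label the merged cluster EHIQTYZ
final tree: ((((E:61/12,T:-13/12):53/16,H:91/16):19/16,(I:167/16,Y:9/16):103/16):189/32,(Q:-19/10,Z:39/10):189/32)
total length: 727/16

727/16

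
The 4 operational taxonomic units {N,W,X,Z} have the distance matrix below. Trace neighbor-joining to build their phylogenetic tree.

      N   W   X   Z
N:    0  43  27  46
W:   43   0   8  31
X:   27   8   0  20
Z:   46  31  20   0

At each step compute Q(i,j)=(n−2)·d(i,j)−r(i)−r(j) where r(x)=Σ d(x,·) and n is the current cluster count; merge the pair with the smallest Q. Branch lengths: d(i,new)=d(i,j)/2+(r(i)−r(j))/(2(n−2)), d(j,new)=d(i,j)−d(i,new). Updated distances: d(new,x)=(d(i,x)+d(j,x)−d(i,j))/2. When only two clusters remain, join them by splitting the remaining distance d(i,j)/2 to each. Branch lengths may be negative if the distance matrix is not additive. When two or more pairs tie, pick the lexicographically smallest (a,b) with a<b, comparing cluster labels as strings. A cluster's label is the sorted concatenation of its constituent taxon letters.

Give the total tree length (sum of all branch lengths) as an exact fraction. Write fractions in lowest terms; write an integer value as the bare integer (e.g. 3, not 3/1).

229/4

1. join N+Z (d=46, Q=-121) ⇒ NZ; edges |N|=111/4, |Z|=73/4
  updated: d(NZ,W)=14, d(NZ,X)=1/2
2. join NZ+W (d=14, Q=-45/2) ⇒ NWZ; edges |NZ|=13/4, |W|=43/4
  updated: d(NWZ,X)=-11/4
3. join NWZ+X (d=-11/4) ⇒ NWXZ; edges |NWZ|=-11/8, |X|=-11/8
final tree: (((N:111/4,Z:73/4):13/4,W:43/4):-11/8,X:-11/8)
total length: 229/4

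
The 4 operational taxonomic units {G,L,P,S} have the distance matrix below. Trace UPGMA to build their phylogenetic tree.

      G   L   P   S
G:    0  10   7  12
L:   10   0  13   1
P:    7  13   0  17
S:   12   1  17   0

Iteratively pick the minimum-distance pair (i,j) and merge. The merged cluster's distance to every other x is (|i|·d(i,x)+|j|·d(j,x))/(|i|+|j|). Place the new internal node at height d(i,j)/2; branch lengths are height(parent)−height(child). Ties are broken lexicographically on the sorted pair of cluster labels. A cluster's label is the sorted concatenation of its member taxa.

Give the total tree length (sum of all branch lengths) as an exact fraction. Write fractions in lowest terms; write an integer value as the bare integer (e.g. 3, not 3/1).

17

step 1: merge (L,S) at d=1; branch lengths L→1/2, S→1/2; new cluster LS
  updated: d(G,LS)=11, d(LS,P)=15
step 2: merge (G,P) at d=7; branch lengths G→7/2, P→7/2; new cluster GP
  updated: d(GP,LS)=13
step 3: merge (GP,LS) at d=13; branch lengths GP→3, LS→6; new cluster GLPS
final tree: ((G:7/2,P:7/2):3,(L:1/2,S:1/2):6)
total length: 17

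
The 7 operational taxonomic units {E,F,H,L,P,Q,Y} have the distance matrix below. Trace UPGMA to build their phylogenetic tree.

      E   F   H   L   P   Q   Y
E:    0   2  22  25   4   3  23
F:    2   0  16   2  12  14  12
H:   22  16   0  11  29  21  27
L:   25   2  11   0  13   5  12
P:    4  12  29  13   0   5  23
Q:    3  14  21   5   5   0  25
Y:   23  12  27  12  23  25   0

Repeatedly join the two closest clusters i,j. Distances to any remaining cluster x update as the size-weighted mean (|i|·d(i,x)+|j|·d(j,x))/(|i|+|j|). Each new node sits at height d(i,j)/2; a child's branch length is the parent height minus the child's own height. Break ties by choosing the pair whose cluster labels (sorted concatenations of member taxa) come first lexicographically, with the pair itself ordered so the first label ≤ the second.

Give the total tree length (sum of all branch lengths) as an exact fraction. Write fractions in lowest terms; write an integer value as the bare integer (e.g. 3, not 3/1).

259/6

step 1: merge (E,F) at d=2; branch lengths E→1, F→1; new cluster EF
  updated: d(EF,H)=19, d(EF,L)=27/2, d(EF,P)=8, d(EF,Q)=17/2, d(EF,Y)=35/2
step 2: merge (L,Q) at d=5; branch lengths L→5/2, Q→5/2; new cluster LQ
  updated: d(EF,LQ)=11, d(H,LQ)=16, d(LQ,P)=9, d(LQ,Y)=37/2
step 3: merge (EF,P) at d=8; branch lengths EF→3, P→4; new cluster EFP
  updated: d(EFP,H)=67/3, d(EFP,LQ)=31/3, d(EFP,Y)=58/3
step 4: merge (EFP,LQ) at d=31/3; branch lengths EFP→7/6, LQ→8/3; new cluster EFLPQ
  updated: d(EFLPQ,H)=99/5, d(EFLPQ,Y)=19
step 5: merge (EFLPQ,Y) at d=19; branch lengths EFLPQ→13/3, Y→19/2; new cluster EFLPQY
  updated: d(EFLPQY,H)=21
step 6: merge (EFLPQY,H) at d=21; branch lengths EFLPQY→1, H→21/2; new cluster EFHLPQY
final tree: (((((E:1,F:1):3,P:4):7/6,(L:5/2,Q:5/2):8/3):13/3,Y:19/2):1,H:21/2)
total length: 259/6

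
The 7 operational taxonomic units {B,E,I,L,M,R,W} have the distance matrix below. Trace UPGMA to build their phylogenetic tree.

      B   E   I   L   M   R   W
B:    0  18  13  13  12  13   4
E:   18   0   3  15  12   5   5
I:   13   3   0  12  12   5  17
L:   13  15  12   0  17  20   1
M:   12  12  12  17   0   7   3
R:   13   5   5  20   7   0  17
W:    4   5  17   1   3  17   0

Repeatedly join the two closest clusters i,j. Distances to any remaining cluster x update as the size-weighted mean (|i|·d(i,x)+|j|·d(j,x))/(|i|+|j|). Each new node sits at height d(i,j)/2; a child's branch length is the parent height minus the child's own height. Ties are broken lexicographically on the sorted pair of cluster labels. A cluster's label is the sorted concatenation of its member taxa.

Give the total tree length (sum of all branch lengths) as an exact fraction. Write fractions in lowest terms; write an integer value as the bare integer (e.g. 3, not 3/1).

329/12

iteration 1: select L,W (d=1); attach at lengths (1/2, 1/2); label the merged cluster LW
  updated: d(B,LW)=17/2, d(E,LW)=10, d(I,LW)=29/2, d(LW,M)=10, d(LW,R)=37/2
iteration 2: select E,I (d=3); attach at lengths (3/2, 3/2); label the merged cluster EI
  updated: d(B,EI)=31/2, d(EI,LW)=49/4, d(EI,M)=12, d(EI,R)=5
iteration 3: select EI,R (d=5); attach at lengths (1, 5/2); label the merged cluster EIR
  updated: d(B,EIR)=44/3, d(EIR,LW)=43/3, d(EIR,M)=31/3
iteration 4: select B,LW (d=17/2); attach at lengths (17/4, 15/4); label the merged cluster BLW
  updated: d(BLW,EIR)=130/9, d(BLW,M)=32/3
iteration 5: select EIR,M (d=31/3); attach at lengths (8/3, 31/6); label the merged cluster EIMR
  updated: d(BLW,EIMR)=27/2
iteration 6: select BLW,EIMR (d=27/2); attach at lengths (5/2, 19/12); label the merged cluster BEILMRW
final tree: ((B:17/4,(L:1/2,W:1/2):15/4):5/2,(((E:3/2,I:3/2):1,R:5/2):8/3,M:31/6):19/12)
total length: 329/12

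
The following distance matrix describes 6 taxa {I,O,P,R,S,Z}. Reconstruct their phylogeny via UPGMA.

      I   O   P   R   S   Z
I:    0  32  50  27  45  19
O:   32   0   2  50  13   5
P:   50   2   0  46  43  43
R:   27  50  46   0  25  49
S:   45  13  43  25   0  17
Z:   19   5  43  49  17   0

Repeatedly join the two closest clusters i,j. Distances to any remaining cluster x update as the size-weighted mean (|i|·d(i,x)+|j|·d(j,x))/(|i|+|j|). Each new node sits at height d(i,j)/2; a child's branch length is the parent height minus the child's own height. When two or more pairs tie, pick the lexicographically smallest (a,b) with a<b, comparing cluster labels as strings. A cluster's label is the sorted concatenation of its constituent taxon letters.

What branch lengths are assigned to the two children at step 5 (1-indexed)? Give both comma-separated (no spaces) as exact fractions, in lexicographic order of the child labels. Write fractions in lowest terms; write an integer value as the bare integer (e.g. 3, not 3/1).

iteration 1: select O,P (d=2); attach at lengths (1, 1); label the merged cluster OP
  updated: d(I,OP)=41, d(OP,R)=48, d(OP,S)=28, d(OP,Z)=24
iteration 2: select S,Z (d=17); attach at lengths (17/2, 17/2); label the merged cluster SZ
  updated: d(I,SZ)=32, d(OP,SZ)=26, d(R,SZ)=37
iteration 3: select OP,SZ (d=26); attach at lengths (12, 9/2); label the merged cluster OPSZ
  updated: d(I,OPSZ)=73/2, d(OPSZ,R)=85/2
iteration 4: select I,R (d=27); attach at lengths (27/2, 27/2); label the merged cluster IR
  updated: d(IR,OPSZ)=79/2
iteration 5: select IR,OPSZ (d=79/2); attach at lengths (25/4, 27/4); label the merged cluster IOPRSZ
final tree: ((I:27/2,R:27/2):25/4,((O:1,P:1):12,(S:17/2,Z:17/2):9/2):27/4)
total length: 151/2

25/4,27/4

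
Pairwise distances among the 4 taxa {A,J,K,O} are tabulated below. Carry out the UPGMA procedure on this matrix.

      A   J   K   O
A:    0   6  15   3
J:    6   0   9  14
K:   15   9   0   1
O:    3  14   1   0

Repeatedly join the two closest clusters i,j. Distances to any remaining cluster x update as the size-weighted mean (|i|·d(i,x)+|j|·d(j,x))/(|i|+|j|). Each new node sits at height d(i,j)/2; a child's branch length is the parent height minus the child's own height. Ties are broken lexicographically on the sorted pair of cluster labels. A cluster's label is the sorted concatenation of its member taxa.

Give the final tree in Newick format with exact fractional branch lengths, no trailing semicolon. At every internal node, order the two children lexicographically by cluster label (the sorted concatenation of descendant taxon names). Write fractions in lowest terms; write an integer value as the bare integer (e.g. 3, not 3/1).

iteration 1: select K,O (d=1); attach at lengths (1/2, 1/2); label the merged cluster KO
  updated: d(A,KO)=9, d(J,KO)=23/2
iteration 2: select A,J (d=6); attach at lengths (3, 3); label the merged cluster AJ
  updated: d(AJ,KO)=41/4
iteration 3: select AJ,KO (d=41/4); attach at lengths (17/8, 37/8); label the merged cluster AJKO
final tree: ((A:3,J:3):17/8,(K:1/2,O:1/2):37/8)
total length: 55/4

((A:3,J:3):17/8,(K:1/2,O:1/2):37/8)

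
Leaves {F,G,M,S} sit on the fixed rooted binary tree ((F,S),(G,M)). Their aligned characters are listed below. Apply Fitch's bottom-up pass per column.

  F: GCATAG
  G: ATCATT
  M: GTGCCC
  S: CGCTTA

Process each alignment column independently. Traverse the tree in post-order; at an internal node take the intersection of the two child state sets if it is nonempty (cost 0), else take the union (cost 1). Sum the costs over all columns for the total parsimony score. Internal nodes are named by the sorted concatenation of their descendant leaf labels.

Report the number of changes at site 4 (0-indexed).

2

FS@0: {G} ∪ {C} = {C,G} (union, +1)
GM@0: {A} ∪ {G} = {A,G} (union, +1)
FGMS@0: {C,G} ∩ {A,G} = {G} (intersection, +0)
FS@1: {C} ∪ {G} = {C,G} (union, +1)
GM@1: {T} ∩ {T} = {T} (intersection, +0)
FGMS@1: {C,G} ∪ {T} = {C,G,T} (union, +1)
FS@2: {A} ∪ {C} = {A,C} (union, +1)
GM@2: {C} ∪ {G} = {C,G} (union, +1)
FGMS@2: {A,C} ∩ {C,G} = {C} (intersection, +0)
FS@3: {T} ∩ {T} = {T} (intersection, +0)
GM@3: {A} ∪ {C} = {A,C} (union, +1)
FGMS@3: {T} ∪ {A,C} = {A,C,T} (union, +1)
FS@4: {A} ∪ {T} = {A,T} (union, +1)
GM@4: {T} ∪ {C} = {C,T} (union, +1)
FGMS@4: {A,T} ∩ {C,T} = {T} (intersection, +0)
FS@5: {G} ∪ {A} = {A,G} (union, +1)
GM@5: {T} ∪ {C} = {C,T} (union, +1)
FGMS@5: {A,G} ∪ {C,T} = {A,C,G,T} (union, +1)
per-site changes: [2, 2, 2, 2, 2, 3]; total = 13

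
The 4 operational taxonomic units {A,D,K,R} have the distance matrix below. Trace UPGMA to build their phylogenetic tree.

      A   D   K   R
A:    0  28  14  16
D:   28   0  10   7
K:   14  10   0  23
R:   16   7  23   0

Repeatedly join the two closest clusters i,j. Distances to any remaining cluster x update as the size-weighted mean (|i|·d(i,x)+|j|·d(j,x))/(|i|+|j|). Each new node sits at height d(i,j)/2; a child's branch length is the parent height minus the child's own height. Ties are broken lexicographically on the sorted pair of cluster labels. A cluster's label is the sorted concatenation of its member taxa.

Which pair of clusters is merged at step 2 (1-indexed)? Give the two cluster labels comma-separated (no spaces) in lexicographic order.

A,K

1. join D+R (d=7) ⇒ DR; edges |D|=7/2, |R|=7/2
  updated: d(A,DR)=22, d(DR,K)=33/2
2. join A+K (d=14) ⇒ AK; edges |A|=7, |K|=7
  updated: d(AK,DR)=77/4
3. join AK+DR (d=77/4) ⇒ ADKR; edges |AK|=21/8, |DR|=49/8
final tree: ((A:7,K:7):21/8,(D:7/2,R:7/2):49/8)
total length: 119/4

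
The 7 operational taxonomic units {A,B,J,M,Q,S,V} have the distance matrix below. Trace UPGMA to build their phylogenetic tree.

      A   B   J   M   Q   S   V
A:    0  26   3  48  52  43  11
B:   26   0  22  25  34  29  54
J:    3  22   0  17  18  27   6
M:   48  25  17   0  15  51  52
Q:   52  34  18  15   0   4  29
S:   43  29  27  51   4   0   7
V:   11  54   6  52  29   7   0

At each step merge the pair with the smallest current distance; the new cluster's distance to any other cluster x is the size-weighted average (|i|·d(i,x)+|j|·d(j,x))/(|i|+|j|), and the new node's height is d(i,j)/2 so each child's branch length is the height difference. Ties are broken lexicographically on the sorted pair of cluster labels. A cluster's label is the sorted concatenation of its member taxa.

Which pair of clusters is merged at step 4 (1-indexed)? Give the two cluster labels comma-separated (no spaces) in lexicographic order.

B,M

step 1: merge (A,J) at d=3; branch lengths A→3/2, J→3/2; new cluster AJ
  updated: d(AJ,B)=24, d(AJ,M)=65/2, d(AJ,Q)=35, d(AJ,S)=35, d(AJ,V)=17/2
step 2: merge (Q,S) at d=4; branch lengths Q→2, S→2; new cluster QS
  updated: d(AJ,QS)=35, d(B,QS)=63/2, d(M,QS)=33, d(QS,V)=18
step 3: merge (AJ,V) at d=17/2; branch lengths AJ→11/4, V→17/4; new cluster AJV
  updated: d(AJV,B)=34, d(AJV,M)=39, d(AJV,QS)=88/3
step 4: merge (B,M) at d=25; branch lengths B→25/2, M→25/2; new cluster BM
  updated: d(AJV,BM)=73/2, d(BM,QS)=129/4
step 5: merge (AJV,QS) at d=88/3; branch lengths AJV→125/12, QS→38/3; new cluster AJQSV
  updated: d(AJQSV,BM)=174/5
step 6: merge (AJQSV,BM) at d=174/5; branch lengths AJQSV→41/15, BM→49/10; new cluster ABJMQSV
final tree: ((((A:3/2,J:3/2):11/4,V:17/4):125/12,(Q:2,S:2):38/3):41/15,(B:25/2,M:25/2):49/10)
total length: 4183/60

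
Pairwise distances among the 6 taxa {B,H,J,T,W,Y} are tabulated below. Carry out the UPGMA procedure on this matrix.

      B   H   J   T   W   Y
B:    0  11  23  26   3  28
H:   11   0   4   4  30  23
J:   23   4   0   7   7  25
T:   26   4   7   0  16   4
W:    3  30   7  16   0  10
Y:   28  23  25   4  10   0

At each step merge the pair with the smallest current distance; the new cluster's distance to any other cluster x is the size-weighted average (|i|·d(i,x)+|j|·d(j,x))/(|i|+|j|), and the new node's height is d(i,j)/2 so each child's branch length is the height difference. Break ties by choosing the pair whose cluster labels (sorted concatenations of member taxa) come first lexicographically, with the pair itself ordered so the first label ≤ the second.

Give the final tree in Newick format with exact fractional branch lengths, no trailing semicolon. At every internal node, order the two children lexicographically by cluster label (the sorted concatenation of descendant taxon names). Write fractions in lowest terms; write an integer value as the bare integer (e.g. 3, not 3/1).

((B:3/2,W:3/2):127/16,((H:2,J:2):43/8,(T:2,Y:2):43/8):33/16)

1. join B+W (d=3) ⇒ BW; edges |B|=3/2, |W|=3/2
  updated: d(BW,H)=41/2, d(BW,J)=15, d(BW,T)=21, d(BW,Y)=19
2. join H+J (d=4) ⇒ HJ; edges |H|=2, |J|=2
  updated: d(BW,HJ)=71/4, d(HJ,T)=11/2, d(HJ,Y)=24
3. join T+Y (d=4) ⇒ TY; edges |T|=2, |Y|=2
  updated: d(BW,TY)=20, d(HJ,TY)=59/4
4. join HJ+TY (d=59/4) ⇒ HJTY; edges |HJ|=43/8, |TY|=43/8
  updated: d(BW,HJTY)=151/8
5. join BW+HJTY (d=151/8) ⇒ BHJTWY; edges |BW|=127/16, |HJTY|=33/16
final tree: ((B:3/2,W:3/2):127/16,((H:2,J:2):43/8,(T:2,Y:2):43/8):33/16)
total length: 127/4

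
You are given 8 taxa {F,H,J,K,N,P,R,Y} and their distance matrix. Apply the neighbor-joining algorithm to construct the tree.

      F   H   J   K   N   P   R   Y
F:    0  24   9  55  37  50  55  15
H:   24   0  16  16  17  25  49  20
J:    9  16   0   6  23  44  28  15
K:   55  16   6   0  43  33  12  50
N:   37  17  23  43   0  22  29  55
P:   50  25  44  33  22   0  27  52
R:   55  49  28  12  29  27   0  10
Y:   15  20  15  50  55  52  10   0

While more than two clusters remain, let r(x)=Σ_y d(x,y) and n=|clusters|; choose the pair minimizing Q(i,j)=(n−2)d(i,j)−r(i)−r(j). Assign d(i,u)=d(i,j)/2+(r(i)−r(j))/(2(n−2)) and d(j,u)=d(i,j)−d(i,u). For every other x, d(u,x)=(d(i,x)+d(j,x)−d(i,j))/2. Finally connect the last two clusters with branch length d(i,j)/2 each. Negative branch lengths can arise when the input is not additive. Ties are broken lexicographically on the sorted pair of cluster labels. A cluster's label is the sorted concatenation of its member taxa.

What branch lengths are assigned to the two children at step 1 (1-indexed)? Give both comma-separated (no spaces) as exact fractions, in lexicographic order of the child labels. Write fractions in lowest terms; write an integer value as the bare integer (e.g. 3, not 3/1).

step 1: merge (F,Y) at d=15, Q=-372; branch lengths F→59/6, Y→31/6; new cluster FY
  updated: d(FY,H)=29/2, d(FY,J)=9/2, d(FY,K)=45, d(FY,N)=77/2, d(FY,P)=87/2, d(FY,R)=25
step 2: merge (FY,J) at d=9/2, Q=-270; branch lengths FY→36/5, J→-27/10; new cluster FJY
  updated: d(FJY,H)=13, d(FJY,K)=93/4, d(FJY,N)=57/2, d(FJY,P)=83/2, d(FJY,R)=97/4
step 3: merge (K,R) at d=12, Q=-441/2; branch lengths K→17/4, R→31/4; new cluster KR
  updated: d(FJY,KR)=71/4, d(H,KR)=53/2, d(KR,N)=30, d(KR,P)=24
step 4: merge (FJY,KR) at d=71/4, Q=-583/4; branch lengths FJY→223/24, KR→203/24; new cluster FJKRY
  updated: d(FJKRY,H)=87/8, d(FJKRY,N)=163/8, d(FJKRY,P)=191/8
step 5: merge (FJKRY,H) at d=87/8, Q=-345/4; branch lengths FJKRY→6, H→39/8; new cluster FHJKRY
  updated: d(FHJKRY,N)=53/4, d(FHJKRY,P)=19
step 6: merge (FHJKRY,N) at d=53/4, Q=-217/4; branch lengths FHJKRY→41/8, N→65/8; new cluster FHJKNRY
  updated: d(FHJKNRY,P)=111/8
step 7: merge (FHJKNRY,P) at d=111/8; branch lengths FHJKNRY→111/16, P→111/16; new cluster FHJKNPRY
final tree: ((((((F:59/6,Y:31/6):36/5,J:-27/10):223/24,(K:17/4,R:31/4):203/24):6,H:39/8):41/8,N:65/8):111/16,P:111/16)
total length: 349/4

59/6,31/6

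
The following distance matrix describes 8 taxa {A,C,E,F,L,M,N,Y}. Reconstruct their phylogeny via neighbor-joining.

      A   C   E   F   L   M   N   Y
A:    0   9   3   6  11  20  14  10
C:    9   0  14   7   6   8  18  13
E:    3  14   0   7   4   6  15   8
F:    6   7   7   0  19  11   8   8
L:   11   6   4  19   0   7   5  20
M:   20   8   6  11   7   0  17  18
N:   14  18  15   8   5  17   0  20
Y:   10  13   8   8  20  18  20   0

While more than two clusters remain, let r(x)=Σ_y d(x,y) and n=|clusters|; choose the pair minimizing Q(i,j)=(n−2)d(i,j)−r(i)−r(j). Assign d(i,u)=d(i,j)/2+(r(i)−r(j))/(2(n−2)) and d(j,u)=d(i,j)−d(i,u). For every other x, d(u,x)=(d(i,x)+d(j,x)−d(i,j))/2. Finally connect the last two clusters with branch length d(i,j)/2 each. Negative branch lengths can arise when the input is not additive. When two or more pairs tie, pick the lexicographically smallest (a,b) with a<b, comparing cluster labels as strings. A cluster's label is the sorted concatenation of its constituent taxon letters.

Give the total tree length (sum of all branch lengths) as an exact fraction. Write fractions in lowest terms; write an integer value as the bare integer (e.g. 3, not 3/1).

iteration 1: select L,N (d=5, Q=-139); attach at lengths (5/12, 55/12); label the merged cluster LN
  updated: d(A,LN)=10, d(C,LN)=19/2, d(E,LN)=7, d(F,LN)=11, d(LN,M)=19/2, d(LN,Y)=35/2
iteration 2: select C,M (d=8, Q=-93); attach at lengths (14/5, 26/5); label the merged cluster CM
  updated: d(A,CM)=21/2, d(CM,E)=6, d(CM,F)=5, d(CM,LN)=11/2, d(CM,Y)=23/2
iteration 3: select CM,LN (d=11/2, Q=-135/2); attach at lengths (19/16, 69/16); label the merged cluster CLMN
  updated: d(A,CLMN)=15/2, d(CLMN,E)=15/4, d(CLMN,F)=21/4, d(CLMN,Y)=47/4
iteration 4: select F,Y (d=8, Q=-40); attach at lengths (25/12, 71/12); label the merged cluster FY
  updated: d(A,FY)=4, d(CLMN,FY)=9/2, d(E,FY)=7/2
iteration 5: select A,E (d=3, Q=-75/4); attach at lengths (41/16, 7/16); label the merged cluster AE
  updated: d(AE,CLMN)=33/8, d(AE,FY)=9/4
iteration 6: select AE,CLMN (d=33/8, Q=-87/8); attach at lengths (15/16, 51/16); label the merged cluster ACELMN
  updated: d(ACELMN,FY)=21/16
iteration 7: select ACELMN,FY (d=21/16); attach at lengths (21/32, 21/32); label the merged cluster ACEFLMNY
final tree: (((A:41/16,E:7/16):15/16,((C:14/5,M:26/5):19/16,(L:5/12,N:55/12):69/16):51/16):21/32,(F:25/12,Y:71/12):21/32)
total length: 559/16

559/16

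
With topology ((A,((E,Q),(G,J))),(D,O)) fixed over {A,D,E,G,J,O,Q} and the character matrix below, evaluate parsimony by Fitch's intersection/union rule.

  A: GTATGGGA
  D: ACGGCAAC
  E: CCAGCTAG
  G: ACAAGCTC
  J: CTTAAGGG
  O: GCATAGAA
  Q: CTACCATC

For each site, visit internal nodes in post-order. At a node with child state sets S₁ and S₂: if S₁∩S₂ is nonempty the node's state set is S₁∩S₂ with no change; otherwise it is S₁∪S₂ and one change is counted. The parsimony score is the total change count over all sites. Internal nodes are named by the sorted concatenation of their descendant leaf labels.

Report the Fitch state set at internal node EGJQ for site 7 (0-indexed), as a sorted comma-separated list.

[col 0] EQ: children E:{C}, Q:{C} ∩→ {C}; cost 0
[col 0] GJ: children G:{A}, J:{C} ∪→ {A,C}; cost 1
[col 0] EGJQ: children EQ:{C}, GJ:{A,C} ∩→ {C}; cost 0
[col 0] AEGJQ: children A:{G}, EGJQ:{C} ∪→ {C,G}; cost 1
[col 0] DO: children D:{A}, O:{G} ∪→ {A,G}; cost 1
[col 0] ADEGJOQ: children AEGJQ:{C,G}, DO:{A,G} ∩→ {G}; cost 0
[col 1] EQ: children E:{C}, Q:{T} ∪→ {C,T}; cost 1
[col 1] GJ: children G:{C}, J:{T} ∪→ {C,T}; cost 1
[col 1] EGJQ: children EQ:{C,T}, GJ:{C,T} ∩→ {C,T}; cost 0
[col 1] AEGJQ: children A:{T}, EGJQ:{C,T} ∩→ {T}; cost 0
[col 1] DO: children D:{C}, O:{C} ∩→ {C}; cost 0
[col 1] ADEGJOQ: children AEGJQ:{T}, DO:{C} ∪→ {C,T}; cost 1
[col 2] EQ: children E:{A}, Q:{A} ∩→ {A}; cost 0
[col 2] GJ: children G:{A}, J:{T} ∪→ {A,T}; cost 1
[col 2] EGJQ: children EQ:{A}, GJ:{A,T} ∩→ {A}; cost 0
[col 2] AEGJQ: children A:{A}, EGJQ:{A} ∩→ {A}; cost 0
[col 2] DO: children D:{G}, O:{A} ∪→ {A,G}; cost 1
[col 2] ADEGJOQ: children AEGJQ:{A}, DO:{A,G} ∩→ {A}; cost 0
[col 3] EQ: children E:{G}, Q:{C} ∪→ {C,G}; cost 1
[col 3] GJ: children G:{A}, J:{A} ∩→ {A}; cost 0
[col 3] EGJQ: children EQ:{C,G}, GJ:{A} ∪→ {A,C,G}; cost 1
[col 3] AEGJQ: children A:{T}, EGJQ:{A,C,G} ∪→ {A,C,G,T}; cost 1
[col 3] DO: children D:{G}, O:{T} ∪→ {G,T}; cost 1
[col 3] ADEGJOQ: children AEGJQ:{A,C,G,T}, DO:{G,T} ∩→ {G,T}; cost 0
[col 4] EQ: children E:{C}, Q:{C} ∩→ {C}; cost 0
[col 4] GJ: children G:{G}, J:{A} ∪→ {A,G}; cost 1
[col 4] EGJQ: children EQ:{C}, GJ:{A,G} ∪→ {A,C,G}; cost 1
[col 4] AEGJQ: children A:{G}, EGJQ:{A,C,G} ∩→ {G}; cost 0
[col 4] DO: children D:{C}, O:{A} ∪→ {A,C}; cost 1
[col 4] ADEGJOQ: children AEGJQ:{G}, DO:{A,C} ∪→ {A,C,G}; cost 1
[col 5] EQ: children E:{T}, Q:{A} ∪→ {A,T}; cost 1
[col 5] GJ: children G:{C}, J:{G} ∪→ {C,G}; cost 1
[col 5] EGJQ: children EQ:{A,T}, GJ:{C,G} ∪→ {A,C,G,T}; cost 1
[col 5] AEGJQ: children A:{G}, EGJQ:{A,C,G,T} ∩→ {G}; cost 0
[col 5] DO: children D:{A}, O:{G} ∪→ {A,G}; cost 1
[col 5] ADEGJOQ: children AEGJQ:{G}, DO:{A,G} ∩→ {G}; cost 0
[col 6] EQ: children E:{A}, Q:{T} ∪→ {A,T}; cost 1
[col 6] GJ: children G:{T}, J:{G} ∪→ {G,T}; cost 1
[col 6] EGJQ: children EQ:{A,T}, GJ:{G,T} ∩→ {T}; cost 0
[col 6] AEGJQ: children A:{G}, EGJQ:{T} ∪→ {G,T}; cost 1
[col 6] DO: children D:{A}, O:{A} ∩→ {A}; cost 0
[col 6] ADEGJOQ: children AEGJQ:{G,T}, DO:{A} ∪→ {A,G,T}; cost 1
[col 7] EQ: children E:{G}, Q:{C} ∪→ {C,G}; cost 1
[col 7] GJ: children G:{C}, J:{G} ∪→ {C,G}; cost 1
[col 7] EGJQ: children EQ:{C,G}, GJ:{C,G} ∩→ {C,G}; cost 0
[col 7] AEGJQ: children A:{A}, EGJQ:{C,G} ∪→ {A,C,G}; cost 1
[col 7] DO: children D:{C}, O:{A} ∪→ {A,C}; cost 1
[col 7] ADEGJOQ: children AEGJQ:{A,C,G}, DO:{A,C} ∩→ {A,C}; cost 0
per-site changes: [3, 3, 2, 4, 4, 4, 4, 4]; total = 28

C,G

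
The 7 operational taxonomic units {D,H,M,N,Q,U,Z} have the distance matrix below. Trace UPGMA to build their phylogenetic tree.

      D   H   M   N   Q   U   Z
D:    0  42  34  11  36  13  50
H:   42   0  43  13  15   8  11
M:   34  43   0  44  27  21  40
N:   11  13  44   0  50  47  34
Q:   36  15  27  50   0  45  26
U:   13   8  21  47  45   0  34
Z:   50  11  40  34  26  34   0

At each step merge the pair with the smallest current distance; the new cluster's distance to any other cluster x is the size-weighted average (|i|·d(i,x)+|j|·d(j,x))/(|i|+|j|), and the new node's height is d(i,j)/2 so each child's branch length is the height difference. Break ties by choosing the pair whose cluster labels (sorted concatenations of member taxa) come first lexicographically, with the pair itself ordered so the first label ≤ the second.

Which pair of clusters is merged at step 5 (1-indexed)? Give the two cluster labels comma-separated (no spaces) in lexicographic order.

1. join H+U (d=8) ⇒ HU; edges |H|=4, |U|=4
  updated: d(D,HU)=55/2, d(HU,M)=32, d(HU,N)=30, d(HU,Q)=30, d(HU,Z)=45/2
2. join D+N (d=11) ⇒ DN; edges |D|=11/2, |N|=11/2
  updated: d(DN,HU)=115/4, d(DN,M)=39, d(DN,Q)=43, d(DN,Z)=42
3. join HU+Z (d=45/2) ⇒ HUZ; edges |HU|=29/4, |Z|=45/4
  updated: d(DN,HUZ)=199/6, d(HUZ,M)=104/3, d(HUZ,Q)=86/3
4. join M+Q (d=27) ⇒ MQ; edges |M|=27/2, |Q|=27/2
  updated: d(DN,MQ)=41, d(HUZ,MQ)=95/3
5. join HUZ+MQ (d=95/3) ⇒ HMQUZ; edges |HUZ|=55/12, |MQ|=7/3
  updated: d(DN,HMQUZ)=363/10
6. join DN+HMQUZ (d=363/10) ⇒ DHMNQUZ; edges |DN|=253/20, |HMQUZ|=139/60
final tree: ((D:11/2,N:11/2):253/20,(((H:4,U:4):29/4,Z:45/4):55/12,(M:27/2,Q:27/2):7/3):139/60)
total length: 5183/60

HUZ,MQ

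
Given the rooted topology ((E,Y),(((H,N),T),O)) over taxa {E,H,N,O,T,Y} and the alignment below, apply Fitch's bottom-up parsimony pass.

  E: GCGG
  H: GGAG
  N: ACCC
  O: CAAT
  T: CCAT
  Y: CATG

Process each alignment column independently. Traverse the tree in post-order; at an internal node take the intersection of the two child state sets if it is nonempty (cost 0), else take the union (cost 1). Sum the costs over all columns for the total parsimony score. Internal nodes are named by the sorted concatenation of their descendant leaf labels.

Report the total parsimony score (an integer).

12

[col 0] EY: children E:{G}, Y:{C} ∪→ {C,G}; cost 1
[col 0] HN: children H:{G}, N:{A} ∪→ {A,G}; cost 1
[col 0] HNT: children HN:{A,G}, T:{C} ∪→ {A,C,G}; cost 1
[col 0] HNOT: children HNT:{A,C,G}, O:{C} ∩→ {C}; cost 0
[col 0] EHNOTY: children EY:{C,G}, HNOT:{C} ∩→ {C}; cost 0
[col 1] EY: children E:{C}, Y:{A} ∪→ {A,C}; cost 1
[col 1] HN: children H:{G}, N:{C} ∪→ {C,G}; cost 1
[col 1] HNT: children HN:{C,G}, T:{C} ∩→ {C}; cost 0
[col 1] HNOT: children HNT:{C}, O:{A} ∪→ {A,C}; cost 1
[col 1] EHNOTY: children EY:{A,C}, HNOT:{A,C} ∩→ {A,C}; cost 0
[col 2] EY: children E:{G}, Y:{T} ∪→ {G,T}; cost 1
[col 2] HN: children H:{A}, N:{C} ∪→ {A,C}; cost 1
[col 2] HNT: children HN:{A,C}, T:{A} ∩→ {A}; cost 0
[col 2] HNOT: children HNT:{A}, O:{A} ∩→ {A}; cost 0
[col 2] EHNOTY: children EY:{G,T}, HNOT:{A} ∪→ {A,G,T}; cost 1
[col 3] EY: children E:{G}, Y:{G} ∩→ {G}; cost 0
[col 3] HN: children H:{G}, N:{C} ∪→ {C,G}; cost 1
[col 3] HNT: children HN:{C,G}, T:{T} ∪→ {C,G,T}; cost 1
[col 3] HNOT: children HNT:{C,G,T}, O:{T} ∩→ {T}; cost 0
[col 3] EHNOTY: children EY:{G}, HNOT:{T} ∪→ {G,T}; cost 1
per-site changes: [3, 3, 3, 3]; total = 12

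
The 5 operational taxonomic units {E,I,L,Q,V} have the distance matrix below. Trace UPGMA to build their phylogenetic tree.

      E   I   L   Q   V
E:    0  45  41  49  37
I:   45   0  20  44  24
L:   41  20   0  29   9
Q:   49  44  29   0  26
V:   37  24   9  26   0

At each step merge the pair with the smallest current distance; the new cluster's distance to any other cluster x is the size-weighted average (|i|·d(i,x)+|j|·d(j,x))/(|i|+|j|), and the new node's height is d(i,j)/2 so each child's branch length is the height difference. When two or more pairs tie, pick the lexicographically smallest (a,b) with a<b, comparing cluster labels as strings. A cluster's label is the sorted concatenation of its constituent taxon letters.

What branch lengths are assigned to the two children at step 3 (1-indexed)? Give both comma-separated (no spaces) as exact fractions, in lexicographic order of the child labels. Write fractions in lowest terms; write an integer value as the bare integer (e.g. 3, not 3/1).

11/2,33/2

step 1: merge (L,V) at d=9; branch lengths L→9/2, V→9/2; new cluster LV
  updated: d(E,LV)=39, d(I,LV)=22, d(LV,Q)=55/2
step 2: merge (I,LV) at d=22; branch lengths I→11, LV→13/2; new cluster ILV
  updated: d(E,ILV)=41, d(ILV,Q)=33
step 3: merge (ILV,Q) at d=33; branch lengths ILV→11/2, Q→33/2; new cluster ILQV
  updated: d(E,ILQV)=43
step 4: merge (E,ILQV) at d=43; branch lengths E→43/2, ILQV→5; new cluster EILQV
final tree: (E:43/2,((I:11,(L:9/2,V:9/2):13/2):11/2,Q:33/2):5)
total length: 75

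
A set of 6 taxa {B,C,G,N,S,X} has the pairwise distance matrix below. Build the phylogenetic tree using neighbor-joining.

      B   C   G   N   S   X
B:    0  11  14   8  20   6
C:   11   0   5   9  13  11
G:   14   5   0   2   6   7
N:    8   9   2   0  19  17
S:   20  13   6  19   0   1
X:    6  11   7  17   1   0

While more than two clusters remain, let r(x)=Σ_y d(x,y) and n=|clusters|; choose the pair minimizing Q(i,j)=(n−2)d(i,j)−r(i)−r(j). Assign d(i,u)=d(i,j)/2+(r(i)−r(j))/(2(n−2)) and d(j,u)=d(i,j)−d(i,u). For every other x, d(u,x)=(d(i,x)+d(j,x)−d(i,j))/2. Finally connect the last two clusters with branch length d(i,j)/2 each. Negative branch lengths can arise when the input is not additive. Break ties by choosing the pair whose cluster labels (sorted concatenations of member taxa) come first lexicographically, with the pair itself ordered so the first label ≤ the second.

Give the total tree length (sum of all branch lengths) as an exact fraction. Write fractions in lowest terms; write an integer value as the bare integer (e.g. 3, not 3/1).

183/8

1. join S+X (d=1, Q=-97) ⇒ SX; edges |S|=21/8, |X|=-13/8
  updated: d(B,SX)=25/2, d(C,SX)=23/2, d(G,SX)=6, d(N,SX)=35/2
2. join B+N (d=8, Q=-58) ⇒ BN; edges |B|=11/2, |N|=5/2
  updated: d(BN,C)=6, d(BN,G)=4, d(BN,SX)=11
3. join BN+C (d=6, Q=-63/2) ⇒ BCN; edges |BN|=21/8, |C|=27/8
  updated: d(BCN,G)=3/2, d(BCN,SX)=33/4
4. join BCN+G (d=3/2, Q=-63/4) ⇒ BCGN; edges |BCN|=15/8, |G|=-3/8
  updated: d(BCGN,SX)=51/8
5. join BCGN+SX (d=51/8) ⇒ BCGNSX; edges |BCGN|=51/16, |SX|=51/16
final tree: ((((B:11/2,N:5/2):21/8,C:27/8):15/8,G:-3/8):51/16,(S:21/8,X:-13/8):51/16)
total length: 183/8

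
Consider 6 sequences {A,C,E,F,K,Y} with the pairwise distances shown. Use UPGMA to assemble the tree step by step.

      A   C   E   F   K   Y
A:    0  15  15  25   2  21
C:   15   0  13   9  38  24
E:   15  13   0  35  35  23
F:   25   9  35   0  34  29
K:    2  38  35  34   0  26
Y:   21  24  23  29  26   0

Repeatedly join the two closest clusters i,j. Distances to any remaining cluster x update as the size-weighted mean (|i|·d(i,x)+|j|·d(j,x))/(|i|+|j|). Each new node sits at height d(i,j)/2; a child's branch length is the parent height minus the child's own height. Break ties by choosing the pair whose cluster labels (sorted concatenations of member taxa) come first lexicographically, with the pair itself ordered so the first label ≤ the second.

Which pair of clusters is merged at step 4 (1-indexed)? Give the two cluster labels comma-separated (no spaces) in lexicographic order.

AK,EY

step 1: merge (A,K) at d=2; branch lengths A→1, K→1; new cluster AK
  updated: d(AK,C)=53/2, d(AK,E)=25, d(AK,F)=59/2, d(AK,Y)=47/2
step 2: merge (C,F) at d=9; branch lengths C→9/2, F→9/2; new cluster CF
  updated: d(AK,CF)=28, d(CF,E)=24, d(CF,Y)=53/2
step 3: merge (E,Y) at d=23; branch lengths E→23/2, Y→23/2; new cluster EY
  updated: d(AK,EY)=97/4, d(CF,EY)=101/4
step 4: merge (AK,EY) at d=97/4; branch lengths AK→89/8, EY→5/8; new cluster AEKY
  updated: d(AEKY,CF)=213/8
step 5: merge (AEKY,CF) at d=213/8; branch lengths AEKY→19/16, CF→141/16; new cluster ACEFKY
final tree: (((A:1,K:1):89/8,(E:23/2,Y:23/2):5/8):19/16,(C:9/2,F:9/2):141/16)
total length: 223/4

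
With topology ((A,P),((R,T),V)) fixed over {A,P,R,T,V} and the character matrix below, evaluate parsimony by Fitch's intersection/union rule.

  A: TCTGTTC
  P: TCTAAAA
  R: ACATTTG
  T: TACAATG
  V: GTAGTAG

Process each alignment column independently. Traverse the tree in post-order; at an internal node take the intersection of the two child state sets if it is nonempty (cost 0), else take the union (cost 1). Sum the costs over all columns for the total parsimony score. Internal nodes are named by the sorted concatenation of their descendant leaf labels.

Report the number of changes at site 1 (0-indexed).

AP@0: {T} ∩ {T} = {T} (intersection, +0)
RT@0: {A} ∪ {T} = {A,T} (union, +1)
RTV@0: {A,T} ∪ {G} = {A,G,T} (union, +1)
APRTV@0: {T} ∩ {A,G,T} = {T} (intersection, +0)
AP@1: {C} ∩ {C} = {C} (intersection, +0)
RT@1: {C} ∪ {A} = {A,C} (union, +1)
RTV@1: {A,C} ∪ {T} = {A,C,T} (union, +1)
APRTV@1: {C} ∩ {A,C,T} = {C} (intersection, +0)
AP@2: {T} ∩ {T} = {T} (intersection, +0)
RT@2: {A} ∪ {C} = {A,C} (union, +1)
RTV@2: {A,C} ∩ {A} = {A} (intersection, +0)
APRTV@2: {T} ∪ {A} = {A,T} (union, +1)
AP@3: {G} ∪ {A} = {A,G} (union, +1)
RT@3: {T} ∪ {A} = {A,T} (union, +1)
RTV@3: {A,T} ∪ {G} = {A,G,T} (union, +1)
APRTV@3: {A,G} ∩ {A,G,T} = {A,G} (intersection, +0)
AP@4: {T} ∪ {A} = {A,T} (union, +1)
RT@4: {T} ∪ {A} = {A,T} (union, +1)
RTV@4: {A,T} ∩ {T} = {T} (intersection, +0)
APRTV@4: {A,T} ∩ {T} = {T} (intersection, +0)
AP@5: {T} ∪ {A} = {A,T} (union, +1)
RT@5: {T} ∩ {T} = {T} (intersection, +0)
RTV@5: {T} ∪ {A} = {A,T} (union, +1)
APRTV@5: {A,T} ∩ {A,T} = {A,T} (intersection, +0)
AP@6: {C} ∪ {A} = {A,C} (union, +1)
RT@6: {G} ∩ {G} = {G} (intersection, +0)
RTV@6: {G} ∩ {G} = {G} (intersection, +0)
APRTV@6: {A,C} ∪ {G} = {A,C,G} (union, +1)
per-site changes: [2, 2, 2, 3, 2, 2, 2]; total = 15

2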